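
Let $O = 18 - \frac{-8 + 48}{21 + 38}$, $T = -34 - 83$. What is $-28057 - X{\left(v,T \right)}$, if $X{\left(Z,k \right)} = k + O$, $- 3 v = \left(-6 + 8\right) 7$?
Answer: $- \frac{1649482}{59} \approx -27957.0$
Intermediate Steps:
$T = -117$ ($T = -34 - 83 = -117$)
$v = - \frac{14}{3}$ ($v = - \frac{\left(-6 + 8\right) 7}{3} = - \frac{2 \cdot 7}{3} = \left(- \frac{1}{3}\right) 14 = - \frac{14}{3} \approx -4.6667$)
$O = \frac{1022}{59}$ ($O = 18 - \frac{40}{59} = \frac{1022}{59} \approx 17.322$)
$X{\left(Z,k \right)} = \frac{1022}{59} + k$ ($X{\left(Z,k \right)} = k + \frac{1022}{59} = \frac{1022}{59} + k$)
$-28057 - X{\left(v,T \right)} = -28057 - \left(\frac{1022}{59} - 117\right) = -28057 - - \frac{5881}{59} = -28057 + \frac{5881}{59} = - \frac{1649482}{59}$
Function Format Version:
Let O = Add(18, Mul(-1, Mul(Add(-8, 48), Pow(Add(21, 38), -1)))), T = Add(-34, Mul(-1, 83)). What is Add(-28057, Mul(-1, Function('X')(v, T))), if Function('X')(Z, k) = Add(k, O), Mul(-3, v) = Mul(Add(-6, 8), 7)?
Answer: Rational(-1649482, 59) ≈ -27957.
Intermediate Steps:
T = -117 (T = Add(-34, -83) = -117)
v = Rational(-14, 3) (v = Mul(Rational(-1, 3), Mul(Add(-6, 8), 7)) = Mul(Rational(-1, 3), Mul(2, 7)) = Mul(Rational(-1, 3), 14) = Rational(-14, 3) ≈ -4.6667)
O = Rational(1022, 59) (O = Add(18, Mul(-1, Mul(40, Pow(59, -1)))) = Add(18, Mul(-1, Mul(40, Rational(1, 59)))) = Add(18, Mul(-1, Rational(40, 59))) = Add(18, Rational(-40, 59)) = Rational(1022, 59) ≈ 17.322)
Function('X')(Z, k) = Add(Rational(1022, 59), k) (Function('X')(Z, k) = Add(k, Rational(1022, 59)) = Add(Rational(1022, 59), k))
Add(-28057, Mul(-1, Function('X')(v, T))) = Add(-28057, Mul(-1, Add(Rational(1022, 59), -117))) = Add(-28057, Mul(-1, Rational(-5881, 59))) = Add(-28057, Rational(5881, 59)) = Rational(-1649482, 59)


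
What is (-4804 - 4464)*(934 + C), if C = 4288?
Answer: -48397496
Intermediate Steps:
(-4804 - 4464)*(934 + C) = (-4804 - 4464)*(934 + 4288) = -9268*5222 = -48397496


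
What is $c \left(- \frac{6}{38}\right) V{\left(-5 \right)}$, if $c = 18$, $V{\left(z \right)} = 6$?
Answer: $- \frac{324}{19} \approx -17.053$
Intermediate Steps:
$c \left(- \frac{6}{38}\right) V{\left(-5 \right)} = 18 \left(- \frac{6}{38}\right) 6 = 18 \left(\left(-6\right) \frac{1}{38}\right) 6 = 18 \left(- \frac{3}{19}\right) 6 = \left(- \frac{54}{19}\right) 6 = - \frac{324}{19}$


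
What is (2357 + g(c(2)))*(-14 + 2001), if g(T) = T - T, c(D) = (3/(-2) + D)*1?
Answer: 4683359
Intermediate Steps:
c(D) = -3/2 + D (c(D) = (3*(-1/2) + D)*1 = (-3/2 + D)*1 = -3/2 + D)
g(T) = 0
(2357 + g(c(2)))*(-14 + 2001) = (2357 + 0)*(-14 + 2001) = 2357*1987 = 4683359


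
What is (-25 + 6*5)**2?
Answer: 25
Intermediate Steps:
(-25 + 6*5)**2 = (-25 + 30)**2 = 5**2 = 25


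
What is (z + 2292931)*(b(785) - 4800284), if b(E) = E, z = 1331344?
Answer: -17394704238225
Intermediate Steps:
(z + 2292931)*(b(785) - 4800284) = (1331344 + 2292931)*(785 - 4800284) = 3624275*(-4799499) = -17394704238225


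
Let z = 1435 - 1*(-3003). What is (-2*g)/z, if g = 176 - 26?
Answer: -150/2219 ≈ -0.067598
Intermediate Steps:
z = 4438 (z = 1435 + 3003 = 4438)
g = 150
(-2*g)/z = -2*150/4438 = -300*1/4438 = -150/2219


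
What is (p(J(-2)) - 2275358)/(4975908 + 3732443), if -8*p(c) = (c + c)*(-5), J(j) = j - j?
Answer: -2275358/8708351 ≈ -0.26128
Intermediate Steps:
J(j) = 0
p(c) = 5*c/4 (p(c) = -(c + c)*(-5)/8 = -2*c*(-5)/8 = -(-5)*c/4 = 5*c/4)
(p(J(-2)) - 2275358)/(4975908 + 3732443) = ((5/4)*0 - 2275358)/(4975908 + 3732443) = (0 - 2275358)/8708351 = -2275358*1/8708351 = -2275358/8708351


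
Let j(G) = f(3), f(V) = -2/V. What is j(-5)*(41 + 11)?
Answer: -104/3 ≈ -34.667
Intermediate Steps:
j(G) = -⅔ (j(G) = -2/3 = -2*⅓ = -⅔)
j(-5)*(41 + 11) = -2*(41 + 11)/3 = -⅔*52 = -104/3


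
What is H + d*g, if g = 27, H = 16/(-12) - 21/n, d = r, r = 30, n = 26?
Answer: 63013/78 ≈ 807.86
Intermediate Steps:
d = 30
H = -167/78 (H = 16/(-12) - 21/26 = 16*(-1/12) - 21*1/26 = -4/3 - 21/26 = -167/78 ≈ -2.1410)
H + d*g = -167/78 + 30*27 = -167/78 + 810 = 63013/78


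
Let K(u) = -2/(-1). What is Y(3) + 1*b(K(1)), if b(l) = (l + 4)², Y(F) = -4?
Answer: 32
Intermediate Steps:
K(u) = 2 (K(u) = -2*(-1) = 2)
b(l) = (4 + l)²
Y(3) + 1*b(K(1)) = -4 + 1*(4 + 2)² = -4 + 1*6² = -4 + 1*36 = -4 + 36 = 32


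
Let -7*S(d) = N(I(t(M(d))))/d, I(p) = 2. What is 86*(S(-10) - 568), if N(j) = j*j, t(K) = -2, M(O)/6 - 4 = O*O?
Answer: -1709508/35 ≈ -48843.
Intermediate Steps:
M(O) = 24 + 6*O² (M(O) = 24 + 6*(O*O) = 24 + 6*O²)
N(j) = j²
S(d) = -4/(7*d) (S(d) = -2²/(7*d) = -4/(7*d))
86*(S(-10) - 568) = 86*(-4/7/(-10) - 568) = 86*(-4/7*(-⅒) - 568) = 86*(2/35 - 568) = 86*(-19878/35) = -1709508/35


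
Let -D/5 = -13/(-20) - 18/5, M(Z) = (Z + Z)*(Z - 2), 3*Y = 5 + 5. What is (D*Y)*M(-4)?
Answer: 2360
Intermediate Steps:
Y = 10/3 (Y = (5 + 5)/3 = (⅓)*10 = 10/3 ≈ 3.3333)
M(Z) = 2*Z*(-2 + Z) (M(Z) = (2*Z)*(-2 + Z) = 2*Z*(-2 + Z))
D = 59/4 (D = -5*(-13/(-20) - 18/5) = -5*(-13*(-1/20) - 18*⅕) = -5*(13/20 - 18/5) = -5*(-59/20) = 59/4 ≈ 14.750)
(D*Y)*M(-4) = ((59/4)*(10/3))*(2*(-4)*(-2 - 4)) = 295*(2*(-4)*(-6))/6 = (295/6)*48 = 2360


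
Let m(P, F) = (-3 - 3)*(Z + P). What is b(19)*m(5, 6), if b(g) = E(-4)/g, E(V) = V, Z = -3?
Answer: 48/19 ≈ 2.5263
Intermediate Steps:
m(P, F) = 18 - 6*P (m(P, F) = (-3 - 3)*(-3 + P) = -6*(-3 + P) = 18 - 6*P)
b(g) = -4/g
b(19)*m(5, 6) = (-4/19)*(18 - 6*5) = (-4*1/19)*(18 - 30) = -4/19*(-12) = 48/19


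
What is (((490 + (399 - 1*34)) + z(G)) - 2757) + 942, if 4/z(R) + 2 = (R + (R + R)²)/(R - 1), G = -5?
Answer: -102744/107 ≈ -960.22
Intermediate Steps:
z(R) = 4/(-2 + (R + 4*R²)/(-1 + R)) (z(R) = 4/(-2 + (R + (R + R)²)/(R - 1)) = 4/(-2 + (R + (2*R)²)/(-1 + R)) = 4/(-2 + (R + 4*R²)/(-1 + R)))
(((490 + (399 - 1*34)) + z(G)) - 2757) + 942 = (((490 + (399 - 1*34)) + 4*(-1 - 5)/(2 - 1*(-5) + 4*(-5)²)) - 2757) + 942 = (((490 + (399 - 34)) + 4*(-6)/(2 + 5 + 4*25)) - 2757) + 942 = (((490 + 365) + 4*(-6)/(2 + 5 + 100)) - 2757) + 942 = ((855 + 4*(-6)/107) - 2757) + 942 = ((855 + 4*(1/107)*(-6)) - 2757) + 942 = ((855 - 24/107) - 2757) + 942 = (91461/107 - 2757) + 942 = -203538/107 + 942 = -102744/107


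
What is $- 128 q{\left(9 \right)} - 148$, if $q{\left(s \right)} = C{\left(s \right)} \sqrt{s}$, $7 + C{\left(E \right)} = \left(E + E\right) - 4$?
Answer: $-2836$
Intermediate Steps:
$C{\left(E \right)} = -11 + 2 E$ ($C{\left(E \right)} = -7 + \left(\left(E + E\right) - 4\right) = -7 + \left(2 E - 4\right) = -7 + \left(-4 + 2 E\right) = -11 + 2 E$)
$q{\left(s \right)} = \sqrt{s} \left(-11 + 2 s\right)$ ($q{\left(s \right)} = \left(-11 + 2 s\right) \sqrt{s} = \sqrt{s} \left(-11 + 2 s\right)$)
$- 128 q{\left(9 \right)} - 148 = - 128 \sqrt{9} \left(-11 + 2 \cdot 9\right) - 148 = - 128 \cdot 3 \left(-11 + 18\right) - 148 = - 128 \cdot 3 \cdot 7 - 148 = \left(-128\right) 21 - 148 = -2688 - 148 = -2836$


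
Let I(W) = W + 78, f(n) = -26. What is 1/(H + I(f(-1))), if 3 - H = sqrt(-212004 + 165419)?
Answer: 1/902 + I*sqrt(385)/4510 ≈ 0.0011086 + 0.0043506*I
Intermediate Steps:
H = 3 - 11*I*sqrt(385) (H = 3 - sqrt(-212004 + 165419) = 3 - sqrt(-46585) = 3 - 11*I*sqrt(385) ≈ 3.0 - 215.84*I)
I(W) = 78 + W
1/(H + I(f(-1))) = 1/((3 - 11*I*sqrt(385)) + (78 - 26)) = 1/((3 - 11*I*sqrt(385)) + 52) = 1/(55 - 11*I*sqrt(385))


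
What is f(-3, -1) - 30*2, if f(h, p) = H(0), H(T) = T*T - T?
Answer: -60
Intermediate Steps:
H(T) = T**2 - T
f(h, p) = 0 (f(h, p) = 0*(-1 + 0) = 0*(-1) = 0)
f(-3, -1) - 30*2 = 0 - 30*2 = 0 - 60 = -60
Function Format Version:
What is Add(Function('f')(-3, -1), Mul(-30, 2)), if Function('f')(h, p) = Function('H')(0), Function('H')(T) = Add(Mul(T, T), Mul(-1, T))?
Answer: -60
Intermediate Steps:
Function('H')(T) = Add(Pow(T, 2), Mul(-1, T))
Function('f')(h, p) = 0 (Function('f')(h, p) = Mul(0, Add(-1, 0)) = Mul(0, -1) = 0)
Add(Function('f')(-3, -1), Mul(-30, 2)) = Add(0, Mul(-30, 2)) = Add(0, -60) = -60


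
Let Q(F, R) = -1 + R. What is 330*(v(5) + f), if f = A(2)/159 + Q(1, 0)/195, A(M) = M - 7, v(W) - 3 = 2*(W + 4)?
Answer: 4766454/689 ≈ 6917.9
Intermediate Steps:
v(W) = 11 + 2*W (v(W) = 3 + 2*(W + 4) = 3 + 2*(4 + W) = 3 + (8 + 2*W) = 11 + 2*W)
A(M) = -7 + M
f = -126/3445 (f = (-7 + 2)/159 + (-1 + 0)/195 = -5*1/159 - 1*1/195 = -5/159 - 1/195 = -126/3445 ≈ -0.036575)
330*(v(5) + f) = 330*((11 + 2*5) - 126/3445) = 330*((11 + 10) - 126/3445) = 330*(21 - 126/3445) = 330*(72219/3445) = 4766454/689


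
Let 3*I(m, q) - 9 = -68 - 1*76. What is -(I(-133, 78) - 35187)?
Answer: 35232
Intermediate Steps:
I(m, q) = -45 (I(m, q) = 3 + (-68 - 1*76)/3 = 3 + (-68 - 76)/3 = 3 + (1/3)*(-144) = 3 - 48 = -45)
-(I(-133, 78) - 35187) = -(-45 - 35187) = -1*(-35232) = 35232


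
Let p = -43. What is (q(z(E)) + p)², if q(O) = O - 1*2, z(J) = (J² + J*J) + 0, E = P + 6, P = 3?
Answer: 13689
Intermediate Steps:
E = 9 (E = 3 + 6 = 9)
z(J) = 2*J² (z(J) = (J² + J²) + 0 = 2*J² + 0 = 2*J²)
q(O) = -2 + O (q(O) = O - 2 = -2 + O)
(q(z(E)) + p)² = ((-2 + 2*9²) - 43)² = ((-2 + 2*81) - 43)² = ((-2 + 162) - 43)² = (160 - 43)² = 117² = 13689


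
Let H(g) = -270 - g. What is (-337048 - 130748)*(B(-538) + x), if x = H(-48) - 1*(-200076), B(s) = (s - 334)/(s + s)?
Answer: -25149154559424/269 ≈ -9.3491e+10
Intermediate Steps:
B(s) = (-334 + s)/(2*s) (B(s) = (-334 + s)/((2*s)) = (-334 + s)*(1/(2*s)) = (-334 + s)/(2*s))
x = 199854 (x = (-270 - 1*(-48)) - 1*(-200076) = (-270 + 48) + 200076 = -222 + 200076 = 199854)
(-337048 - 130748)*(B(-538) + x) = (-337048 - 130748)*((1/2)*(-334 - 538)/(-538) + 199854) = -467796*((1/2)*(-1/538)*(-872) + 199854) = -467796*(218/269 + 199854) = -467796*53760944/269 = -25149154559424/269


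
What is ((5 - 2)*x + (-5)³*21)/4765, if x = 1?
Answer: -2622/4765 ≈ -0.55026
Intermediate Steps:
((5 - 2)*x + (-5)³*21)/4765 = ((5 - 2)*1 + (-5)³*21)/4765 = (3*1 - 125*21)*(1/4765) = (3 - 2625)*(1/4765) = -2622*1/4765 = -2622/4765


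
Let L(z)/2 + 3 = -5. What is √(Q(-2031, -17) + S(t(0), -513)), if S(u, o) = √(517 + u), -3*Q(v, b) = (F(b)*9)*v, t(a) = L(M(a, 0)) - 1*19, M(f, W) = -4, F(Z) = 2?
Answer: √(12186 + √482) ≈ 110.49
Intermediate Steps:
L(z) = -16 (L(z) = -6 + 2*(-5) = -6 - 10 = -16)
t(a) = -35 (t(a) = -16 - 1*19 = -16 - 19 = -35)
Q(v, b) = -6*v (Q(v, b) = -2*9*v/3 = -6*v)
√(Q(-2031, -17) + S(t(0), -513)) = √(-6*(-2031) + √(517 - 35)) = √(12186 + √482)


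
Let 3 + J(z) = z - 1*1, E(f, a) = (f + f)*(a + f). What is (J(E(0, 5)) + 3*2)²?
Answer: 4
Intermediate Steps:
E(f, a) = 2*f*(a + f) (E(f, a) = (2*f)*(a + f) = 2*f*(a + f))
J(z) = -4 + z (J(z) = -3 + (z - 1*1) = -3 + (z - 1) = -3 + (-1 + z) = -4 + z)
(J(E(0, 5)) + 3*2)² = ((-4 + 2*0*(5 + 0)) + 3*2)² = ((-4 + 2*0*5) + 6)² = ((-4 + 0) + 6)² = (-4 + 6)² = 2² = 4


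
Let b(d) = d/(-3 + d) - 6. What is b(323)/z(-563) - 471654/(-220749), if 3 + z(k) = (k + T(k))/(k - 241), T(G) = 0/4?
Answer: 46875608811/10884397360 ≈ 4.3067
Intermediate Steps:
T(G) = 0 (T(G) = 0*(¼) = 0)
z(k) = -3 + k/(-241 + k) (z(k) = -3 + (k + 0)/(k - 241) = -3 + k/(-241 + k))
b(d) = -6 + d/(-3 + d) (b(d) = d/(-3 + d) - 6 = -6 + d/(-3 + d))
b(323)/z(-563) - 471654/(-220749) = ((18 - 5*323)/(-3 + 323))/(((723 - 2*(-563))/(-241 - 563))) - 471654/(-220749) = ((18 - 1615)/320)/(((723 + 1126)/(-804))) - 471654*(-1/220749) = ((1/320)*(-1597))/((-1/804*1849)) + 157218/73583 = -1597/(320*(-1849/804)) + 157218/73583 = -1597/320*(-804/1849) + 157218/73583 = 320997/147920 + 157218/73583 = 46875608811/10884397360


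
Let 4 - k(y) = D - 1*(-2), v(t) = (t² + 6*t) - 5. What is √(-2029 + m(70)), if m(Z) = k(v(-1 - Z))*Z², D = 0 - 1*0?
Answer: √7771 ≈ 88.153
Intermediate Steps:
D = 0 (D = 0 + 0 = 0)
v(t) = -5 + t² + 6*t
k(y) = 2 (k(y) = 4 - (0 - 1*(-2)) = 4 - (0 + 2) = 4 - 1*2 = 4 - 2 = 2)
m(Z) = 2*Z²
√(-2029 + m(70)) = √(-2029 + 2*70²) = √(-2029 + 2*4900) = √(-2029 + 9800) = √7771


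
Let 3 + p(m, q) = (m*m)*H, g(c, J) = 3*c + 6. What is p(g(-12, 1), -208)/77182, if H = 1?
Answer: 897/77182 ≈ 0.011622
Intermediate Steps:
g(c, J) = 6 + 3*c
p(m, q) = -3 + m² (p(m, q) = -3 + (m*m)*1 = -3 + m²*1 = -3 + m²)
p(g(-12, 1), -208)/77182 = (-3 + (6 + 3*(-12))²)/77182 = (-3 + (6 - 36)²)*(1/77182) = (-3 + (-30)²)*(1/77182) = (-3 + 900)*(1/77182) = 897*(1/77182) = 897/77182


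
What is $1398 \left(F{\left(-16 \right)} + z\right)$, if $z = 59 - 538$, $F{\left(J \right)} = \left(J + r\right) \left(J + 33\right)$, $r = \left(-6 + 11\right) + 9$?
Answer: $-717174$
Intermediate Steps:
$r = 14$ ($r = 5 + 9 = 14$)
$F{\left(J \right)} = \left(14 + J\right) \left(33 + J\right)$ ($F{\left(J \right)} = \left(J + 14\right) \left(J + 33\right) = \left(14 + J\right) \left(33 + J\right)$)
$z = -479$ ($z = 59 - 538 = -479$)
$1398 \left(F{\left(-16 \right)} + z\right) = 1398 \left(\left(462 + \left(-16\right)^{2} + 47 \left(-16\right)\right) - 479\right) = 1398 \left(\left(462 + 256 - 752\right) - 479\right) = 1398 \left(-34 - 479\right) = 1398 \left(-513\right) = -717174$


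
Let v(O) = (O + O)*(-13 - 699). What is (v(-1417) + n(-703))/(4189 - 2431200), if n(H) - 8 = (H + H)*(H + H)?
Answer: -3994652/2427011 ≈ -1.6459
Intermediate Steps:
v(O) = -1424*O (v(O) = (2*O)*(-712) = -1424*O)
n(H) = 8 + 4*H**2 (n(H) = 8 + (H + H)*(H + H) = 8 + (2*H)*(2*H) = 8 + 4*H**2)
(v(-1417) + n(-703))/(4189 - 2431200) = (-1424*(-1417) + (8 + 4*(-703)**2))/(4189 - 2431200) = (2017808 + (8 + 4*494209))/(-2427011) = (2017808 + (8 + 1976836))*(-1/2427011) = (2017808 + 1976844)*(-1/2427011) = 3994652*(-1/2427011) = -3994652/2427011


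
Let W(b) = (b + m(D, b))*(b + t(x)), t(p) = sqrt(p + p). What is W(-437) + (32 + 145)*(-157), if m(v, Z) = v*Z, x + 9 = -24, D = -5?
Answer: -791665 + 1748*I*sqrt(66) ≈ -7.9167e+5 + 14201.0*I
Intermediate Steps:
x = -33 (x = -9 - 24 = -33)
m(v, Z) = Z*v
t(p) = sqrt(2)*sqrt(p) (t(p) = sqrt(2*p) = sqrt(2)*sqrt(p))
W(b) = -4*b*(b + I*sqrt(66)) (W(b) = (b + b*(-5))*(b + sqrt(2)*sqrt(-33)) = (b - 5*b)*(b + sqrt(2)*(I*sqrt(33))) = (-4*b)*(b + I*sqrt(66)) = -4*b*(b + I*sqrt(66)))
W(-437) + (32 + 145)*(-157) = 4*(-437)*(-1*(-437) - I*sqrt(66)) + (32 + 145)*(-157) = 4*(-437)*(437 - I*sqrt(66)) + 177*(-157) = (-763876 + 1748*I*sqrt(66)) - 27789 = -791665 + 1748*I*sqrt(66)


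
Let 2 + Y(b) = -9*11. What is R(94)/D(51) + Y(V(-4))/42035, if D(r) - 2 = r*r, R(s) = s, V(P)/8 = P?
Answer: 3688387/109417105 ≈ 0.033709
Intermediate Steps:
V(P) = 8*P
Y(b) = -101 (Y(b) = -2 - 9*11 = -2 - 99 = -101)
D(r) = 2 + r² (D(r) = 2 + r*r = 2 + r²)
R(94)/D(51) + Y(V(-4))/42035 = 94/(2 + 51²) - 101/42035 = 94/(2 + 2601) - 101*1/42035 = 94/2603 - 101/42035 = 3688387/109417105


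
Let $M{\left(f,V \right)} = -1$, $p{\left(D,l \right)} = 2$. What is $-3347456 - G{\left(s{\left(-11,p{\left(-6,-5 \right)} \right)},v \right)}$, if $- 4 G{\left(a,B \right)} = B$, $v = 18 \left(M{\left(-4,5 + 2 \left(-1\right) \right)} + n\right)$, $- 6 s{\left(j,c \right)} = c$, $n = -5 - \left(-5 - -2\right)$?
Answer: $- \frac{6694939}{2} \approx -3.3475 \cdot 10^{6}$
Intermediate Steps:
$n = -2$ ($n = -5 - \left(-5 + 2\right) = -5 - -3 = -5 + 3 = -2$)
$s{\left(j,c \right)} = - \frac{c}{6}$
$v = -54$ ($v = 18 \left(-1 - 2\right) = 18 \left(-3\right) = -54$)
$G{\left(a,B \right)} = - \frac{B}{4}$
$-3347456 - G{\left(s{\left(-11,p{\left(-6,-5 \right)} \right)},v \right)} = -3347456 - \left(- \frac{1}{4}\right) \left(-54\right) = -3347456 - \frac{27}{2} = - \frac{6694939}{2}$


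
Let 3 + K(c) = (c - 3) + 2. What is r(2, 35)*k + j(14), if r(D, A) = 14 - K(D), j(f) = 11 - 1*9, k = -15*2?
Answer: -478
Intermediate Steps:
K(c) = -4 + c (K(c) = -3 + ((c - 3) + 2) = -3 + ((-3 + c) + 2) = -3 + (-1 + c) = -4 + c)
k = -30 (k = -1*30 = -30)
j(f) = 2 (j(f) = 11 - 9 = 2)
r(D, A) = 18 - D (r(D, A) = 14 - (-4 + D) = 14 + (4 - D) = 18 - D)
r(2, 35)*k + j(14) = (18 - 1*2)*(-30) + 2 = (18 - 2)*(-30) + 2 = 16*(-30) + 2 = -480 + 2 = -478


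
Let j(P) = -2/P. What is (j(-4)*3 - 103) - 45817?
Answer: -91837/2 ≈ -45919.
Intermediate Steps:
(j(-4)*3 - 103) - 45817 = (-2/(-4)*3 - 103) - 45817 = (-2*(-¼)*3 - 103) - 45817 = ((½)*3 - 103) - 45817 = (3/2 - 103) - 45817 = -203/2 - 45817 = -91837/2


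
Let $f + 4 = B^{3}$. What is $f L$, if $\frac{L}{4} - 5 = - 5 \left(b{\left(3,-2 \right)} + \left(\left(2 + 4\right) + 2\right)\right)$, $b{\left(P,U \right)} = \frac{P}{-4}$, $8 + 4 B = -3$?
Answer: $\frac{198375}{64} \approx 3099.6$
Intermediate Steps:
$B = - \frac{11}{4}$ ($B = -2 + \frac{1}{4} \left(-3\right) = -2 - \frac{3}{4} = - \frac{11}{4} \approx -2.75$)
$f = - \frac{1587}{64}$ ($f = -4 + \left(- \frac{11}{4}\right)^{3} = -4 - \frac{1331}{64} = - \frac{1587}{64} \approx -24.797$)
$b{\left(P,U \right)} = - \frac{P}{4}$ ($b{\left(P,U \right)} = P \left(- \frac{1}{4}\right) = - \frac{P}{4}$)
$L = -125$ ($L = 20 + 4 \left(- 5 \left(\left(- \frac{1}{4}\right) 3 + \left(\left(2 + 4\right) + 2\right)\right)\right) = 20 + 4 \left(- 5 \left(- \frac{3}{4} + \left(6 + 2\right)\right)\right) = 20 + 4 \left(- 5 \left(- \frac{3}{4} + 8\right)\right) = 20 + 4 \left(\left(-5\right) \frac{29}{4}\right) = 20 + 4 \left(- \frac{145}{4}\right) = 20 - 145 = -125$)
$f L = \left(- \frac{1587}{64}\right) \left(-125\right) = \frac{198375}{64}$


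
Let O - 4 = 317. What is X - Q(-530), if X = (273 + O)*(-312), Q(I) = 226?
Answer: -185554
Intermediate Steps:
O = 321 (O = 4 + 317 = 321)
X = -185328 (X = (273 + 321)*(-312) = 594*(-312) = -185328)
X - Q(-530) = -185328 - 1*226 = -185328 - 226 = -185554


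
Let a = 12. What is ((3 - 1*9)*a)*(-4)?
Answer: 288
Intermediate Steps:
((3 - 1*9)*a)*(-4) = ((3 - 1*9)*12)*(-4) = ((3 - 9)*12)*(-4) = -6*12*(-4) = -72*(-4) = 288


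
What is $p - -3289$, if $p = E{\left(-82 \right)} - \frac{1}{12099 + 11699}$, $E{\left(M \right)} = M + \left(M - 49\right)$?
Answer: $\frac{73202647}{23798} \approx 3076.0$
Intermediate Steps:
$E{\left(M \right)} = -49 + 2 M$ ($E{\left(M \right)} = M + \left(-49 + M\right) = -49 + 2 M$)
$p = - \frac{5068975}{23798}$ ($p = \left(-49 + 2 \left(-82\right)\right) - \frac{1}{12099 + 11699} = \left(-49 - 164\right) - \frac{1}{23798} = -213 - \frac{1}{23798} = - \frac{5068975}{23798} \approx -213.0$)
$p - -3289 = - \frac{5068975}{23798} - -3289 = - \frac{5068975}{23798} + 3289 = \frac{73202647}{23798}$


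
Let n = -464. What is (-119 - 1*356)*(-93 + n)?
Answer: 264575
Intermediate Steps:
(-119 - 1*356)*(-93 + n) = (-119 - 1*356)*(-93 - 464) = (-119 - 356)*(-557) = -475*(-557) = 264575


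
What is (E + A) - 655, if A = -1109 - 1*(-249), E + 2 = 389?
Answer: -1128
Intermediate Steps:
E = 387 (E = -2 + 389 = 387)
A = -860 (A = -1109 + 249 = -860)
(E + A) - 655 = (387 - 860) - 655 = -473 - 655 = -1128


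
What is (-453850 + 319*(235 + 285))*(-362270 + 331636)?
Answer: 8821672980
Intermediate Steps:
(-453850 + 319*(235 + 285))*(-362270 + 331636) = (-453850 + 319*520)*(-30634) = (-453850 + 165880)*(-30634) = -287970*(-30634) = 8821672980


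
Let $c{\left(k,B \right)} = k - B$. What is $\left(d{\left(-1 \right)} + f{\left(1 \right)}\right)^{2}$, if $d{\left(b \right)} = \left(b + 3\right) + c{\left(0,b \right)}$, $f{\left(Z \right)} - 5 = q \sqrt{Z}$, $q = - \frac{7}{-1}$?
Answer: $225$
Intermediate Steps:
$q = 7$ ($q = \left(-7\right) \left(-1\right) = 7$)
$f{\left(Z \right)} = 5 + 7 \sqrt{Z}$
$d{\left(b \right)} = 3$ ($d{\left(b \right)} = \left(b + 3\right) + \left(0 - b\right) = \left(3 + b\right) - b = 3$)
$\left(d{\left(-1 \right)} + f{\left(1 \right)}\right)^{2} = \left(3 + \left(5 + 7 \sqrt{1}\right)\right)^{2} = \left(3 + \left(5 + 7 \cdot 1\right)\right)^{2} = \left(3 + \left(5 + 7\right)\right)^{2} = \left(3 + 12\right)^{2} = 15^{2} = 225$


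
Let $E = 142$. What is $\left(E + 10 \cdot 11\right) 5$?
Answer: $1260$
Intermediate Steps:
$\left(E + 10 \cdot 11\right) 5 = \left(142 + 10 \cdot 11\right) 5 = \left(142 + 110\right) 5 = 252 \cdot 5 = 1260$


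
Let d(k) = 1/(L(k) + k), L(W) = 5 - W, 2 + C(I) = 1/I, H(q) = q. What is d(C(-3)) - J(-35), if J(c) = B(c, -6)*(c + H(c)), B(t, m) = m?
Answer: -2099/5 ≈ -419.80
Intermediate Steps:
C(I) = -2 + 1/I
J(c) = -12*c (J(c) = -6*(c + c) = -12*c)
d(k) = 1/5 (d(k) = 1/((5 - k) + k) = 1/5)
d(C(-3)) - J(-35) = 1/5 - (-12)*(-35) = 1/5 - 1*420 = 1/5 - 420 = -2099/5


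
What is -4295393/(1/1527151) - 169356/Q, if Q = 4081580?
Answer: -6693499076567462824/1020395 ≈ -6.5597e+12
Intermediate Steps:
-4295393/(1/1527151) - 169356/Q = -4295393/(1/1527151) - 169356/4081580 = -4295393/1/1527151 - 169356*1/4081580 = -4295393*1527151 - 42339/1020395 = -6559713715343 - 42339/1020395 = -6693499076567462824/1020395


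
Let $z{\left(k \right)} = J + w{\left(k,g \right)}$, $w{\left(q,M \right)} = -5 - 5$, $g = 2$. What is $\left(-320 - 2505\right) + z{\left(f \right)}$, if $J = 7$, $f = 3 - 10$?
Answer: $-2828$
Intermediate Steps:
$w{\left(q,M \right)} = -10$ ($w{\left(q,M \right)} = -5 - 5 = -10$)
$f = -7$ ($f = 3 - 10 = -7$)
$z{\left(k \right)} = -3$ ($z{\left(k \right)} = 7 - 10 = -3$)
$\left(-320 - 2505\right) + z{\left(f \right)} = \left(-320 - 2505\right) - 3 = -2825 - 3 = -2828$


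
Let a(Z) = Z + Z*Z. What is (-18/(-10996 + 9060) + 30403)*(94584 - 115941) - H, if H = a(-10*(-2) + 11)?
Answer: -628539883597/968 ≈ -6.4932e+8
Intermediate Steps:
a(Z) = Z + Z**2
H = 992 (H = (-10*(-2) + 11)*(1 + (-10*(-2) + 11)) = (20 + 11)*(1 + (20 + 11)) = 31*(1 + 31) = 31*32 = 992)
(-18/(-10996 + 9060) + 30403)*(94584 - 115941) - H = (-18/(-10996 + 9060) + 30403)*(94584 - 115941) - 1*992 = (-18/(-1936) + 30403)*(-21357) - 992 = (-18*(-1/1936) + 30403)*(-21357) - 992 = (9/968 + 30403)*(-21357) - 992 = (29430113/968)*(-21357) - 992 = -628538923341/968 - 992 = -628539883597/968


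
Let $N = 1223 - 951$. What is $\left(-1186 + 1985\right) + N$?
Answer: $1071$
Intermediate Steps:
$N = 272$ ($N = 1223 - 951 = 272$)
$\left(-1186 + 1985\right) + N = \left(-1186 + 1985\right) + 272 = 799 + 272 = 1071$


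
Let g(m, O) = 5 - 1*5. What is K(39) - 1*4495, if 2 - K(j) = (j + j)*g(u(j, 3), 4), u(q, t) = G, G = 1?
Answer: -4493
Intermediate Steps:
u(q, t) = 1
g(m, O) = 0 (g(m, O) = 5 - 5 = 0)
K(j) = 2 (K(j) = 2 - (j + j)*0 = 2 - 2*j*0 = 2 - 1*0 = 2 + 0 = 2)
K(39) - 1*4495 = 2 - 1*4495 = 2 - 4495 = -4493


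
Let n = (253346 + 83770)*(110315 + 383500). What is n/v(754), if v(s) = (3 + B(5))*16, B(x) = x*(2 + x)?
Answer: 41618234385/152 ≈ 2.7380e+8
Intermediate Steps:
n = 166472937540 (n = 337116*493815 = 166472937540)
v(s) = 608 (v(s) = (3 + 5*(2 + 5))*16 = (3 + 5*7)*16 = (3 + 35)*16 = 38*16 = 608)
n/v(754) = 166472937540/608 = 166472937540*(1/608) = 41618234385/152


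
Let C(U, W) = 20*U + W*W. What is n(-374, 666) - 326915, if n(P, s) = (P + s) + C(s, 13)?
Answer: -313134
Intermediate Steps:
C(U, W) = W**2 + 20*U (C(U, W) = 20*U + W**2 = W**2 + 20*U)
n(P, s) = 169 + P + 21*s (n(P, s) = (P + s) + (13**2 + 20*s) = (P + s) + (169 + 20*s) = 169 + P + 21*s)
n(-374, 666) - 326915 = (169 - 374 + 21*666) - 326915 = (169 - 374 + 13986) - 326915 = 13781 - 326915 = -313134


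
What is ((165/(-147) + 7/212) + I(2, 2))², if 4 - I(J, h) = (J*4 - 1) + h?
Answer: 4001448049/107910544 ≈ 37.081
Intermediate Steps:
I(J, h) = 5 - h - 4*J (I(J, h) = 4 - ((J*4 - 1) + h) = 4 - ((4*J - 1) + h) = 4 - ((-1 + 4*J) + h) = 4 - (-1 + h + 4*J) = 4 + (1 - h - 4*J) = 5 - h - 4*J)
((165/(-147) + 7/212) + I(2, 2))² = ((165/(-147) + 7/212) + (5 - 1*2 - 4*2))² = ((165*(-1/147) + 7*(1/212)) + (5 - 2 - 8))² = ((-55/49 + 7/212) - 5)² = (-11317/10388 - 5)² = (-63257/10388)² = 4001448049/107910544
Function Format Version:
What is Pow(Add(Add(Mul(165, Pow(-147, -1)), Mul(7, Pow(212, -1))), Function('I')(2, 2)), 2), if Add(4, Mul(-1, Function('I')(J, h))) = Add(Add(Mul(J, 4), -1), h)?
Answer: Rational(4001448049, 107910544) ≈ 37.081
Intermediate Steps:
Function('I')(J, h) = Add(5, Mul(-1, h), Mul(-4, J)) (Function('I')(J, h) = Add(4, Mul(-1, Add(Add(Mul(J, 4), -1), h))) = Add(4, Mul(-1, Add(Add(Mul(4, J), -1), h))) = Add(4, Mul(-1, Add(Add(-1, Mul(4, J)), h))) = Add(4, Mul(-1, Add(-1, h, Mul(4, J)))) = Add(4, Add(1, Mul(-1, h), Mul(-4, J))) = Add(5, Mul(-1, h), Mul(-4, J)))
Pow(Add(Add(Mul(165, Pow(-147, -1)), Mul(7, Pow(212, -1))), Function('I')(2, 2)), 2) = Pow(Add(Add(Mul(165, Pow(-147, -1)), Mul(7, Pow(212, -1))), Add(5, Mul(-1, 2), Mul(-4, 2))), 2) = Pow(Add(Add(Mul(165, Rational(-1, 147)), Mul(7, Rational(1, 212))), Add(5, -2, -8)), 2) = Pow(Add(Add(Rational(-55, 49), Rational(7, 212)), -5), 2) = Pow(Add(Rational(-11317, 10388), -5), 2) = Pow(Rational(-63257, 10388), 2) = Rational(4001448049, 107910544)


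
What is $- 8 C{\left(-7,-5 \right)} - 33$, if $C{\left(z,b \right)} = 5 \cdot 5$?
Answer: $-233$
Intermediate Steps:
$C{\left(z,b \right)} = 25$
$- 8 C{\left(-7,-5 \right)} - 33 = \left(-8\right) 25 - 33 = -200 - 33 = -233$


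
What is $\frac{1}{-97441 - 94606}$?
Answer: $- \frac{1}{192047} \approx -5.2071 \cdot 10^{-6}$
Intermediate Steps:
$\frac{1}{-97441 - 94606} = \frac{1}{-192047} = - \frac{1}{192047}$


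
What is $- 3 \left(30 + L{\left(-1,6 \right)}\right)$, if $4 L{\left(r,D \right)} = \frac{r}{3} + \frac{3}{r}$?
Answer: $- \frac{175}{2} \approx -87.5$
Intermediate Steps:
$L{\left(r,D \right)} = \frac{r}{12} + \frac{3}{4 r}$ ($L{\left(r,D \right)} = \frac{\frac{r}{3} + \frac{3}{r}}{4} = \frac{\frac{3}{r} + \frac{r}{3}}{4} = \frac{r}{12} + \frac{3}{4 r}$)
$- 3 \left(30 + L{\left(-1,6 \right)}\right) = - 3 \left(30 + \frac{9 + \left(-1\right)^{2}}{12 \left(-1\right)}\right) = - 3 \left(30 + \frac{1}{12} \left(-1\right) \left(9 + 1\right)\right) = - 3 \left(30 + \frac{1}{12} \left(-1\right) 10\right) = - 3 \left(30 - \frac{5}{6}\right) = \left(-3\right) \frac{175}{6} = - \frac{175}{2}$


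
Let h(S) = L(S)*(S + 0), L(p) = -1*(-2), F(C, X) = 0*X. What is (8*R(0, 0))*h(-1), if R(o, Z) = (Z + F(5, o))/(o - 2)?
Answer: 0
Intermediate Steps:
F(C, X) = 0
L(p) = 2
h(S) = 2*S (h(S) = 2*(S + 0) = 2*S)
R(o, Z) = Z/(-2 + o) (R(o, Z) = (Z + 0)/(o - 2) = Z/(-2 + o))
(8*R(0, 0))*h(-1) = (8*(0/(-2 + 0)))*(2*(-1)) = (8*(0/(-2)))*(-2) = (8*(0*(-½)))*(-2) = (8*0)*(-2) = 0*(-2) = 0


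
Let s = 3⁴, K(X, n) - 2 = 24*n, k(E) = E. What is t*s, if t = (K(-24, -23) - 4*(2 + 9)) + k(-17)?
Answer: -49491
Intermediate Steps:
K(X, n) = 2 + 24*n
t = -611 (t = ((2 + 24*(-23)) - 4*(2 + 9)) - 17 = ((2 - 552) - 4*11) - 17 = (-550 - 44) - 17 = -594 - 17 = -611)
s = 81
t*s = -611*81 = -49491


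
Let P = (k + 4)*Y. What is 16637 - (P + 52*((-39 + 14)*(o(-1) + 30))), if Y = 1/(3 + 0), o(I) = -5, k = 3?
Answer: 147404/3 ≈ 49135.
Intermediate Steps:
Y = ⅓ (Y = 1/3 = ⅓ ≈ 0.33333)
P = 7/3 (P = (3 + 4)*(⅓) = 7*(⅓) = 7/3 ≈ 2.3333)
16637 - (P + 52*((-39 + 14)*(o(-1) + 30))) = 16637 - (7/3 + 52*((-39 + 14)*(-5 + 30))) = 16637 - (7/3 + 52*(-25*25)) = 16637 - (7/3 + 52*(-625)) = 16637 - (7/3 - 32500) = 16637 - 1*(-97493/3) = 16637 + 97493/3 = 147404/3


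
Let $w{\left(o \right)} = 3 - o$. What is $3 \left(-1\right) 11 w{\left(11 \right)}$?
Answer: $264$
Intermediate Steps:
$3 \left(-1\right) 11 w{\left(11 \right)} = 3 \left(-1\right) 11 \left(3 - 11\right) = \left(-3\right) 11 \left(3 - 11\right) = \left(-33\right) \left(-8\right) = 264$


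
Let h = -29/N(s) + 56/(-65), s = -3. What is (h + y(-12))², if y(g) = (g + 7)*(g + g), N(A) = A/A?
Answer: 34327881/4225 ≈ 8124.9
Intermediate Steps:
N(A) = 1
y(g) = 2*g*(7 + g) (y(g) = (7 + g)*(2*g) = 2*g*(7 + g))
h = -1941/65 (h = -29/1 + 56/(-65) = -29*1 + 56*(-1/65) = -29 - 56/65 = -1941/65 ≈ -29.862)
(h + y(-12))² = (-1941/65 + 2*(-12)*(7 - 12))² = (-1941/65 + 2*(-12)*(-5))² = (-1941/65 + 120)² = (5859/65)² = 34327881/4225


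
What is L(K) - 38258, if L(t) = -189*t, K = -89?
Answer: -21437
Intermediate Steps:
L(K) - 38258 = -189*(-89) - 38258 = 16821 - 38258 = -21437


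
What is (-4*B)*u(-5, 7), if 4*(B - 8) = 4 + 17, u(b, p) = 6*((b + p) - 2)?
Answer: 0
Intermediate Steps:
u(b, p) = -12 + 6*b + 6*p (u(b, p) = 6*(-2 + b + p) = -12 + 6*b + 6*p)
B = 53/4 (B = 8 + (4 + 17)/4 = 8 + (¼)*21 = 8 + 21/4 = 53/4 ≈ 13.250)
(-4*B)*u(-5, 7) = (-4*53/4)*(-12 + 6*(-5) + 6*7) = -53*(-12 - 30 + 42) = -53*0 = 0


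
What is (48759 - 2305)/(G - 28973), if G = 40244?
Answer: 46454/11271 ≈ 4.1216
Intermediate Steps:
(48759 - 2305)/(G - 28973) = (48759 - 2305)/(40244 - 28973) = 46454/11271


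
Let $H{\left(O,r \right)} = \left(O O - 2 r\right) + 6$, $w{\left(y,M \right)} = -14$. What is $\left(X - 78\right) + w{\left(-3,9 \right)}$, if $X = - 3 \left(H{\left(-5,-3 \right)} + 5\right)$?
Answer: $-218$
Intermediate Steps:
$H{\left(O,r \right)} = 6 + O^{2} - 2 r$ ($H{\left(O,r \right)} = \left(O^{2} - 2 r\right) + 6 = 6 + O^{2} - 2 r$)
$X = -126$ ($X = - 3 \left(\left(6 + \left(-5\right)^{2} - -6\right) + 5\right) = - 3 \left(\left(6 + 25 + 6\right) + 5\right) = - 3 \left(37 + 5\right) = \left(-3\right) 42 = -126$)
$\left(X - 78\right) + w{\left(-3,9 \right)} = \left(-126 - 78\right) - 14 = -204 - 14 = -218$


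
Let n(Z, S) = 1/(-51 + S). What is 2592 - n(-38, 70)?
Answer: 49247/19 ≈ 2591.9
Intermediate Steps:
2592 - n(-38, 70) = 2592 - 1/(-51 + 70) = 2592 - 1/19 = 49247/19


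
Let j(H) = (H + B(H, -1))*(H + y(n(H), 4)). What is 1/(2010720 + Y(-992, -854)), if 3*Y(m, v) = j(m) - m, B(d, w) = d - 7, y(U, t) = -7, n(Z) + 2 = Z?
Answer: 3/8022161 ≈ 3.7396e-7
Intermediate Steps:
n(Z) = -2 + Z
B(d, w) = -7 + d
j(H) = (-7 + H)*(-7 + 2*H) (j(H) = (H + (-7 + H))*(H - 7) = (-7 + 2*H)*(-7 + H) = (-7 + H)*(-7 + 2*H))
Y(m, v) = 49/3 - 22*m/3 + 2*m²/3 (Y(m, v) = ((49 - 21*m + 2*m²) - m)/3 = (49 - 22*m + 2*m²)/3 = 49/3 - 22*m/3 + 2*m²/3)
1/(2010720 + Y(-992, -854)) = 1/(2010720 + (49/3 - 22/3*(-992) + (⅔)*(-992)²)) = 1/(2010720 + (49/3 + 21824/3 + (⅔)*984064)) = 1/(2010720 + (49/3 + 21824/3 + 1968128/3)) = 1/(2010720 + 1990001/3) = 1/(8022161/3) = 3/8022161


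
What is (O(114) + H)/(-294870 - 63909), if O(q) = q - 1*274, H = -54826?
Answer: 54986/358779 ≈ 0.15326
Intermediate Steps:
O(q) = -274 + q (O(q) = q - 274 = -274 + q)
(O(114) + H)/(-294870 - 63909) = ((-274 + 114) - 54826)/(-294870 - 63909) = (-160 - 54826)/(-358779) = -54986*(-1/358779) = 54986/358779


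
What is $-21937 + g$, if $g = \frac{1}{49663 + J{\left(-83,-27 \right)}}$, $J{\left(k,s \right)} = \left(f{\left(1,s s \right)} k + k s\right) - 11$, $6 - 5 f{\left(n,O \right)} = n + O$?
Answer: $- \frac{7010121904}{319557} \approx -21937.0$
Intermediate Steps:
$f{\left(n,O \right)} = \frac{6}{5} - \frac{O}{5} - \frac{n}{5}$ ($f{\left(n,O \right)} = \frac{6}{5} - \frac{n + O}{5} = \frac{6}{5} - \frac{O + n}{5} = \frac{6}{5} - \left(\frac{O}{5} + \frac{n}{5}\right) = \frac{6}{5} - \frac{O}{5} - \frac{n}{5}$)
$J{\left(k,s \right)} = -11 + k s + k \left(1 - \frac{s^{2}}{5}\right)$ ($J{\left(k,s \right)} = \left(\left(\frac{6}{5} - \frac{s s}{5} - \frac{1}{5}\right) k + k s\right) - 11 = \left(\left(\frac{6}{5} - \frac{s^{2}}{5} - \frac{1}{5}\right) k + k s\right) - 11 = \left(\left(1 - \frac{s^{2}}{5}\right) k + k s\right) - 11 = \left(k \left(1 - \frac{s^{2}}{5}\right) + k s\right) - 11 = \left(k s + k \left(1 - \frac{s^{2}}{5}\right)\right) - 11 = -11 + k s + k \left(1 - \frac{s^{2}}{5}\right)$)
$g = \frac{5}{319557}$ ($g = \frac{1}{49663 - \left(-2147 - \frac{60507}{5}\right)} = \frac{1}{49663 + \left(-11 - 83 + 2241 + \frac{60507}{5}\right)} = \frac{1}{49663 + \frac{71242}{5}} = \frac{1}{\frac{319557}{5}} = \frac{5}{319557} \approx 1.5647 \cdot 10^{-5}$)
$-21937 + g = -21937 + \frac{5}{319557} = - \frac{7010121904}{319557}$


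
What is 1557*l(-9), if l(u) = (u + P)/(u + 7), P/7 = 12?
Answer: -116775/2 ≈ -58388.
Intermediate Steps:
P = 84 (P = 7*12 = 84)
l(u) = (84 + u)/(7 + u) (l(u) = (u + 84)/(u + 7) = (84 + u)/(7 + u))
1557*l(-9) = 1557*((84 - 9)/(7 - 9)) = 1557*(75/(-2)) = 1557*(-½*75) = 1557*(-75/2) = -116775/2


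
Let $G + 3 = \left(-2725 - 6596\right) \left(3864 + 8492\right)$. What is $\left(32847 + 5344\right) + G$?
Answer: $-115132088$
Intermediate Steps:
$G = -115170279$ ($G = -3 + \left(-2725 - 6596\right) \left(3864 + 8492\right) = -3 - 115170276 = -115170279$)
$\left(32847 + 5344\right) + G = \left(32847 + 5344\right) - 115170279 = 38191 - 115170279 = -115132088$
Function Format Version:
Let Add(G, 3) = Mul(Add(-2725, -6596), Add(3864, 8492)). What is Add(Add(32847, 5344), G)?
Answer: -115132088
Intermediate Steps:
G = -115170279 (G = Add(-3, Mul(Add(-2725, -6596), Add(3864, 8492))) = Add(-3, Mul(-9321, 12356)) = Add(-3, -115170276) = -115170279)
Add(Add(32847, 5344), G) = Add(Add(32847, 5344), -115170279) = Add(38191, -115170279) = -115132088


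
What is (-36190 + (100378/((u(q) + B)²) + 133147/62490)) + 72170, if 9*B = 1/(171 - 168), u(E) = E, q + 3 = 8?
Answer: 11540357173873/288953760 ≈ 39938.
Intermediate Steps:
q = 5 (q = -3 + 8 = 5)
B = 1/27 (B = 1/(9*(171 - 168)) = (⅑)/3 = (⅑)*(⅓) = 1/27 ≈ 0.037037)
(-36190 + (100378/((u(q) + B)²) + 133147/62490)) + 72170 = (-36190 + (100378/((5 + 1/27)²) + 133147/62490)) + 72170 = (-36190 + (100378/((136/27)²) + 133147*(1/62490))) + 72170 = (-36190 + (100378/(18496/729) + 133147/62490)) + 72170 = (-36190 + (100378*(729/18496) + 133147/62490)) + 72170 = (-36190 + (36587781/9248 + 133147/62490)) + 72170 = (-36190 + 1143800889073/288953760) + 72170 = -9313435685327/288953760 + 72170 = 11540357173873/288953760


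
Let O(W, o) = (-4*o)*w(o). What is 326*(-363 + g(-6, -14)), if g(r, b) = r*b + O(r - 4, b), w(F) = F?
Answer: -346538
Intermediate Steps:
O(W, o) = -4*o² (O(W, o) = (-4*o)*o = -4*o²)
g(r, b) = -4*b² + b*r (g(r, b) = r*b - 4*b² = b*r - 4*b² = -4*b² + b*r)
326*(-363 + g(-6, -14)) = 326*(-363 - 14*(-6 - 4*(-14))) = 326*(-363 - 14*(-6 + 56)) = 326*(-363 - 14*50) = 326*(-363 - 700) = 326*(-1063) = -346538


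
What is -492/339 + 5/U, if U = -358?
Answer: -59277/40454 ≈ -1.4653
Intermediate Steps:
-492/339 + 5/U = -492/339 + 5/(-358) = -492*1/339 + 5*(-1/358) = -164/113 - 5/358 = -59277/40454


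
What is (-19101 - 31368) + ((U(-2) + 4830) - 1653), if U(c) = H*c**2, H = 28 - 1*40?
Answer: -47340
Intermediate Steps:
H = -12 (H = 28 - 40 = -12)
U(c) = -12*c**2
(-19101 - 31368) + ((U(-2) + 4830) - 1653) = (-19101 - 31368) + ((-12*(-2)**2 + 4830) - 1653) = -50469 + ((-12*4 + 4830) - 1653) = -50469 + ((-48 + 4830) - 1653) = -50469 + (4782 - 1653) = -50469 + 3129 = -47340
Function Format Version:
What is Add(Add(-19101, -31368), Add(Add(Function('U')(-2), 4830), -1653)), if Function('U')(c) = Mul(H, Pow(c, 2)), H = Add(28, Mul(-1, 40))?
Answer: -47340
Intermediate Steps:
H = -12 (H = Add(28, -40) = -12)
Function('U')(c) = Mul(-12, Pow(c, 2))
Add(Add(-19101, -31368), Add(Add(Function('U')(-2), 4830), -1653)) = Add(Add(-19101, -31368), Add(Add(Mul(-12, Pow(-2, 2)), 4830), -1653)) = Add(-50469, Add(Add(Mul(-12, 4), 4830), -1653)) = Add(-50469, Add(Add(-48, 4830), -1653)) = Add(-50469, Add(4782, -1653)) = Add(-50469, 3129) = -47340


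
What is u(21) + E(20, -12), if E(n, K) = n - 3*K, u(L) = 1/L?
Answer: 1177/21 ≈ 56.048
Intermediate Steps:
u(21) + E(20, -12) = 1/21 + (20 - 3*(-12)) = 1/21 + (20 + 36) = 1/21 + 56 = 1177/21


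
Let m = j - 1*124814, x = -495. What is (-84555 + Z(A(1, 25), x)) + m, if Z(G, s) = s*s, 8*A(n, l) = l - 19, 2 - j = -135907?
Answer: 171565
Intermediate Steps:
j = 135909 (j = 2 - 1*(-135907) = 2 + 135907 = 135909)
A(n, l) = -19/8 + l/8 (A(n, l) = (l - 19)/8 = (-19 + l)/8 = -19/8 + l/8)
Z(G, s) = s²
m = 11095 (m = 135909 - 1*124814 = 135909 - 124814 = 11095)
(-84555 + Z(A(1, 25), x)) + m = (-84555 + (-495)²) + 11095 = (-84555 + 245025) + 11095 = 160470 + 11095 = 171565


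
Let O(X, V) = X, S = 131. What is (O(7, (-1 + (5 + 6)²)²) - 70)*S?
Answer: -8253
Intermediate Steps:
(O(7, (-1 + (5 + 6)²)²) - 70)*S = (7 - 70)*131 = -63*131 = -8253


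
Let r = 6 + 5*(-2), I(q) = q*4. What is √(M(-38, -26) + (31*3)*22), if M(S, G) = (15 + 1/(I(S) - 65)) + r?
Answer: 4*√6053866/217 ≈ 45.354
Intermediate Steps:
I(q) = 4*q
r = -4 (r = 6 - 10 = -4)
M(S, G) = 11 + 1/(-65 + 4*S) (M(S, G) = (15 + 1/(4*S - 65)) - 4 = (15 + 1/(-65 + 4*S)) - 4 = 11 + 1/(-65 + 4*S))
√(M(-38, -26) + (31*3)*22) = √(2*(-357 + 22*(-38))/(-65 + 4*(-38)) + (31*3)*22) = √(2*(-357 - 836)/(-65 - 152) + 93*22) = √(2*(-1193)/(-217) + 2046) = √(2*(-1/217)*(-1193) + 2046) = √(2386/217 + 2046) = √(446368/217) = 4*√6053866/217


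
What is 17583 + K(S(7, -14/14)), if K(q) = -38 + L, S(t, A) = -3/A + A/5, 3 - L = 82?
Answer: 17466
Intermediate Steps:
L = -79 (L = 3 - 1*82 = 3 - 82 = -79)
S(t, A) = -3/A + A/5 (S(t, A) = -3/A + A*(⅕) = -3/A + A/5)
K(q) = -117 (K(q) = -38 - 79 = -117)
17583 + K(S(7, -14/14)) = 17583 - 117 = 17466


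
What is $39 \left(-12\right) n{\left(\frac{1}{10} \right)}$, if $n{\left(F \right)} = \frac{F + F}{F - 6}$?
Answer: $\frac{936}{59} \approx 15.864$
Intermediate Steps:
$n{\left(F \right)} = \frac{2 F}{-6 + F}$
$39 \left(-12\right) n{\left(\frac{1}{10} \right)} = 39 \left(-12\right) \frac{2}{10 \left(-6 + \frac{1}{10}\right)} = - 468 \cdot 2 \cdot \frac{1}{10} \frac{1}{-6 + \frac{1}{10}} = - 468 \cdot 2 \cdot \frac{1}{10} \frac{1}{- \frac{59}{10}} = - 468 \cdot 2 \cdot \frac{1}{10} \left(- \frac{10}{59}\right) = \left(-468\right) \left(- \frac{2}{59}\right) = \frac{936}{59}$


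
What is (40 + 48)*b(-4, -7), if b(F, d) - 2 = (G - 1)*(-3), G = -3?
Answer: 1232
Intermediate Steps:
b(F, d) = 14 (b(F, d) = 2 + (-3 - 1)*(-3) = 2 - 4*(-3) = 2 + 12 = 14)
(40 + 48)*b(-4, -7) = (40 + 48)*14 = 88*14 = 1232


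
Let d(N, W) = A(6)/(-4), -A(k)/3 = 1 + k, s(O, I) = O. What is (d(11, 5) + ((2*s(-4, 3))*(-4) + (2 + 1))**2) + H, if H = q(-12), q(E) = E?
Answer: 4873/4 ≈ 1218.3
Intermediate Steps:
H = -12
A(k) = -3 - 3*k (A(k) = -3*(1 + k) = -3 - 3*k)
d(N, W) = 21/4 (d(N, W) = (-3 - 3*6)/(-4) = (-3 - 18)*(-1/4) = -21*(-1/4) = 21/4)
(d(11, 5) + ((2*s(-4, 3))*(-4) + (2 + 1))**2) + H = (21/4 + ((2*(-4))*(-4) + (2 + 1))**2) - 12 = (21/4 + (-8*(-4) + 3)**2) - 12 = (21/4 + (32 + 3)**2) - 12 = (21/4 + 35**2) - 12 = (21/4 + 1225) - 12 = 4921/4 - 12 = 4873/4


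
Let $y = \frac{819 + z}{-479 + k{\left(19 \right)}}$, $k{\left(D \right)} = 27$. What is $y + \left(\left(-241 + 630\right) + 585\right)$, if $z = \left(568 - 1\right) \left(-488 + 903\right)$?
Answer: $\frac{51031}{113} \approx 451.6$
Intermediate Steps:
$z = 235305$ ($z = \left(568 - 1\right) 415 = 567 \cdot 415 = 235305$)
$y = - \frac{59031}{113}$ ($y = \frac{819 + 235305}{-479 + 27} = \frac{236124}{-452} = 236124 \left(- \frac{1}{452}\right) = - \frac{59031}{113} \approx -522.4$)
$y + \left(\left(-241 + 630\right) + 585\right) = - \frac{59031}{113} + \left(\left(-241 + 630\right) + 585\right) = - \frac{59031}{113} + \left(389 + 585\right) = - \frac{59031}{113} + 974 = \frac{51031}{113}$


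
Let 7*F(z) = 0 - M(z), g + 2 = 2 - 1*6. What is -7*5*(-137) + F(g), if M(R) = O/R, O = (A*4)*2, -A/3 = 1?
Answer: 33561/7 ≈ 4794.4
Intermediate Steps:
A = -3 (A = -3*1 = -3)
g = -6 (g = -2 + (2 - 1*6) = -2 + (2 - 6) = -2 - 4 = -6)
O = -24 (O = -3*4*2 = -12*2 = -24)
M(R) = -24/R
F(z) = 24/(7*z) (F(z) = (0 - (-24)/z)/7 = (0 + 24/z)/7 = (24/z)/7 = 24/(7*z))
-7*5*(-137) + F(g) = -7*5*(-137) + (24/7)/(-6) = -35*(-137) + (24/7)*(-1/6) = 4795 - 4/7 = 33561/7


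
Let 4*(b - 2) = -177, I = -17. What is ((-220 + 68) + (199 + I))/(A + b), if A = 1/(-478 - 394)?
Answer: -8720/12281 ≈ -0.71004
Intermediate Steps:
b = -169/4 (b = 2 + (¼)*(-177) = 2 - 177/4 = -169/4 ≈ -42.250)
A = -1/872 (A = 1/(-872) = -1/872 ≈ -0.0011468)
((-220 + 68) + (199 + I))/(A + b) = ((-220 + 68) + (199 - 17))/(-1/872 - 169/4) = (-152 + 182)/(-36843/872) = 30*(-872/36843) = -8720/12281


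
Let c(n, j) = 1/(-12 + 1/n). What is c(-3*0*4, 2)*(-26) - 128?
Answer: -128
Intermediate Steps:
c(-3*0*4, 2)*(-26) - 128 = --3*0*4/(-1 + 12*(-3*0*4))*(-26) - 128 = -0*4/(-1 + 12*(0*4))*(-26) - 128 = -1*0/(-1 + 12*0)*(-26) - 128 = -1*0/(-1 + 0)*(-26) - 128 = -1*0/(-1)*(-26) - 128 = -1*0*(-1)*(-26) - 128 = 0*(-26) - 128 = 0 - 128 = -128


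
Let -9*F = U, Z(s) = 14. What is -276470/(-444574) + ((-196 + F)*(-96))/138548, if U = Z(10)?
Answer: 17525947373/23098064457 ≈ 0.75876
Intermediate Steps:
U = 14
F = -14/9 (F = -⅑*14 = -14/9 ≈ -1.5556)
-276470/(-444574) + ((-196 + F)*(-96))/138548 = -276470/(-444574) + ((-196 - 14/9)*(-96))/138548 = -276470*(-1/444574) - 1778/9*(-96)*(1/138548) = 138235/222287 + (56896/3)*(1/138548) = 138235/222287 + 14224/103911 = 17525947373/23098064457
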